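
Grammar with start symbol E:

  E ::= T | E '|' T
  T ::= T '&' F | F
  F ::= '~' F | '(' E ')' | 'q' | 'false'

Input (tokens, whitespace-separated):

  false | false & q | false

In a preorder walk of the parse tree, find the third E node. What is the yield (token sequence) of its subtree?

false

[E [E [E [T [F false]]] | [T [T [F false]] & [F q]]] | [T [F false]]]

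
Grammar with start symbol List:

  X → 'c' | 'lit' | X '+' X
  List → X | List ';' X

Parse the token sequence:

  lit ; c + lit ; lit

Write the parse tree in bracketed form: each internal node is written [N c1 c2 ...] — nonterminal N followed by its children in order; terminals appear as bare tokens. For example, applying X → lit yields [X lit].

List
List ; X
List ; X ; X
X ; X ; X
lit ; X ; X
lit ; X + X ; X
lit ; c + X ; X
lit ; c + lit ; X
lit ; c + lit ; lit

[List [List [List [X lit]] ; [X [X c] + [X lit]]] ; [X lit]]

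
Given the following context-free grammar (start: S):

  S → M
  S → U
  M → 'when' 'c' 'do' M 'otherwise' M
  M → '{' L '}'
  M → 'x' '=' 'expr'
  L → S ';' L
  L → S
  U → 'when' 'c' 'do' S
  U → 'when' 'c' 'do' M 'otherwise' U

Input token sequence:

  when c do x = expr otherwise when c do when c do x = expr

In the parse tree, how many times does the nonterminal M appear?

[S [U when c do [M x = expr] otherwise [U when c do [S [U when c do [S [M x = expr]]]]]]]

2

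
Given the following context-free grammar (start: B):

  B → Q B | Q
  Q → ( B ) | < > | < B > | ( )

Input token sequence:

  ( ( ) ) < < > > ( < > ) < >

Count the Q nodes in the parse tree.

7

[B [Q ( [B [Q ( )]] )] [B [Q < [B [Q < >]] >] [B [Q ( [B [Q < >]] )] [B [Q < >]]]]]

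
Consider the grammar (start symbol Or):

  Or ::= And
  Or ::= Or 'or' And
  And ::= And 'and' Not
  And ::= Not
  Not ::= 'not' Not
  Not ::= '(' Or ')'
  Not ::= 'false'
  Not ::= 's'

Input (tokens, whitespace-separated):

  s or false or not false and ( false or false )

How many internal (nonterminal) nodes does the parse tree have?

[Or [Or [Or [And [Not s]]] or [And [Not false]]] or [And [And [Not not [Not false]]] and [Not ( [Or [Or [And [Not false]]] or [And [Not false]]] )]]]

18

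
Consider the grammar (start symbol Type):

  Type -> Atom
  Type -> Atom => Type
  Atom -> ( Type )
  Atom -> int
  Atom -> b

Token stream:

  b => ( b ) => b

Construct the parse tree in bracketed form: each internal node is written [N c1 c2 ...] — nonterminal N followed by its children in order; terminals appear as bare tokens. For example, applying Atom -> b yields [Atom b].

[Type [Atom b] => [Type [Atom ( [Type [Atom b]] )] => [Type [Atom b]]]]

Type
Atom => Type
b => Type
b => Atom => Type
b => ( Type ) => Type
b => ( Atom ) => Type
b => ( b ) => Type
b => ( b ) => Atom
b => ( b ) => b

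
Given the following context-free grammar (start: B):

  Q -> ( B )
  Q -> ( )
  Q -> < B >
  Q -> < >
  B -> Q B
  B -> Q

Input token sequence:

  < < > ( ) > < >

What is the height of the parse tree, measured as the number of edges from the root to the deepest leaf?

5

[B [Q < [B [Q < >] [B [Q ( )]]] >] [B [Q < >]]]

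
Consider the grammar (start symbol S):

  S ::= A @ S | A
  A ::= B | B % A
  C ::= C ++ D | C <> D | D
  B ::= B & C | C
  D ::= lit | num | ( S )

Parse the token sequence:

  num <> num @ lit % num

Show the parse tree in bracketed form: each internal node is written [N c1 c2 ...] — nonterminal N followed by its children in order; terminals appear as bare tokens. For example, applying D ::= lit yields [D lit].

S
A @ S
B @ S
C @ S
C <> D @ S
D <> D @ S
num <> D @ S
num <> num @ S
num <> num @ A
num <> num @ B % A
num <> num @ C % A
num <> num @ D % A
num <> num @ lit % A
num <> num @ lit % B
num <> num @ lit % C
num <> num @ lit % D
num <> num @ lit % num

[S [A [B [C [C [D num]] <> [D num]]]] @ [S [A [B [C [D lit]]] % [A [B [C [D num]]]]]]]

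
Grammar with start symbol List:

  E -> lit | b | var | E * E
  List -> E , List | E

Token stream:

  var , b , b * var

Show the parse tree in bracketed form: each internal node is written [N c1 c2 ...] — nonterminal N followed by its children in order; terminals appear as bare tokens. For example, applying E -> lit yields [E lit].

[List [E var] , [List [E b] , [List [E [E b] * [E var]]]]]

List
E , List
var , List
var , E , List
var , b , List
var , b , E
var , b , E * E
var , b , b * E
var , b , b * var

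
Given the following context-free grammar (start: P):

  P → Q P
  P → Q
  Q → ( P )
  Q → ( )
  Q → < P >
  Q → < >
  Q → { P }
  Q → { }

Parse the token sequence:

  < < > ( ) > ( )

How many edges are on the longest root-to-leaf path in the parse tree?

5

[P [Q < [P [Q < >] [P [Q ( )]]] >] [P [Q ( )]]]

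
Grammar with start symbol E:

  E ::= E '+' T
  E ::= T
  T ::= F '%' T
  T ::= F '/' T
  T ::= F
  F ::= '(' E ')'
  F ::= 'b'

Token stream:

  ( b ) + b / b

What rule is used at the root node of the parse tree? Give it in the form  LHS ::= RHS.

E ::= E '+' T

[E [E [T [F ( [E [T [F b]]] )]]] + [T [F b] / [T [F b]]]]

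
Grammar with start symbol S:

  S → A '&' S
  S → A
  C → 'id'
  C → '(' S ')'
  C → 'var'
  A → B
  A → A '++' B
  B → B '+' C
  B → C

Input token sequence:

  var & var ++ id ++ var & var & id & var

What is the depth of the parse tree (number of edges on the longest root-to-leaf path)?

8

[S [A [B [C var]]] & [S [A [A [A [B [C var]]] ++ [B [C id]]] ++ [B [C var]]] & [S [A [B [C var]]] & [S [A [B [C id]]] & [S [A [B [C var]]]]]]]]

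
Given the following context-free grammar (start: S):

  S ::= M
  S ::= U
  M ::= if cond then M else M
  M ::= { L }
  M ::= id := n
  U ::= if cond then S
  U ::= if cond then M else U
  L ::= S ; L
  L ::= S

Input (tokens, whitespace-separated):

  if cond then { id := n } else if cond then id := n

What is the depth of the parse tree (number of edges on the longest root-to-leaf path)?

[S [U if cond then [M { [L [S [M id := n]]] }] else [U if cond then [S [M id := n]]]]]

6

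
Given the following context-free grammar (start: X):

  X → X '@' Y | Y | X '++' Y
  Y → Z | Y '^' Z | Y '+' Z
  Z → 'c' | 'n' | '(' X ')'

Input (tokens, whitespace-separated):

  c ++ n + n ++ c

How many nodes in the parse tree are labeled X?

3

[X [X [X [Y [Z c]]] ++ [Y [Y [Z n]] + [Z n]]] ++ [Y [Z c]]]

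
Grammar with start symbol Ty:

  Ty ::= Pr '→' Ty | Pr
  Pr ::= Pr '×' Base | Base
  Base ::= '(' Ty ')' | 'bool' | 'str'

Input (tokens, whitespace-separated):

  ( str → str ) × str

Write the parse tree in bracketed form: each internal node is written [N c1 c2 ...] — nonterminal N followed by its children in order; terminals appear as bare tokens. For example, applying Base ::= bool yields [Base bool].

[Ty [Pr [Pr [Base ( [Ty [Pr [Base str]] → [Ty [Pr [Base str]]]] )]] × [Base str]]]

Ty
Pr
Pr × Base
Base × Base
( Ty ) × Base
( Pr → Ty ) × Base
( Base → Ty ) × Base
( str → Ty ) × Base
( str → Pr ) × Base
( str → Base ) × Base
( str → str ) × Base
( str → str ) × str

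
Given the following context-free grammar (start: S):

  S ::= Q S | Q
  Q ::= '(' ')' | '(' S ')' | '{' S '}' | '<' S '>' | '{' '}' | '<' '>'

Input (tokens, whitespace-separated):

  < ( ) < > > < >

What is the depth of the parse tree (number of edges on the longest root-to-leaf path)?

5

[S [Q < [S [Q ( )] [S [Q < >]]] >] [S [Q < >]]]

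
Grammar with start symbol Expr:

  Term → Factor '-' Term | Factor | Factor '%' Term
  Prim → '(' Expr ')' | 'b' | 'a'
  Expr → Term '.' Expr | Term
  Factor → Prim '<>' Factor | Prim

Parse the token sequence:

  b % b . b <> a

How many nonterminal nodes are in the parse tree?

13

[Expr [Term [Factor [Prim b]] % [Term [Factor [Prim b]]]] . [Expr [Term [Factor [Prim b] <> [Factor [Prim a]]]]]]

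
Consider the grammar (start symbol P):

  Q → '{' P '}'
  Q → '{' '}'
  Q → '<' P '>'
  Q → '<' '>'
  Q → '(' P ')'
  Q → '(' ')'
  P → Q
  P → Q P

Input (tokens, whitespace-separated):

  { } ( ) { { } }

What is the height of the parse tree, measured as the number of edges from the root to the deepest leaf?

[P [Q { }] [P [Q ( )] [P [Q { [P [Q { }]] }]]]]

6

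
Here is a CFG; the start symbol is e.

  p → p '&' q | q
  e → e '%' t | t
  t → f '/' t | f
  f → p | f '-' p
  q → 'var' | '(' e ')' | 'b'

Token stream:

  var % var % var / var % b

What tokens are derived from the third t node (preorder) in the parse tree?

var / var

[e [e [e [e [t [f [p [q var]]]]] % [t [f [p [q var]]]]] % [t [f [p [q var]]] / [t [f [p [q var]]]]]] % [t [f [p [q b]]]]]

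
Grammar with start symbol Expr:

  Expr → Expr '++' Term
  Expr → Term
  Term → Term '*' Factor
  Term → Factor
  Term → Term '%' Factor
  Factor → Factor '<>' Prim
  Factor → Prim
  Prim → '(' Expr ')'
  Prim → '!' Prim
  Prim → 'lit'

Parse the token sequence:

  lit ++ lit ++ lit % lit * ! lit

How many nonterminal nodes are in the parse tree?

19

[Expr [Expr [Expr [Term [Factor [Prim lit]]]] ++ [Term [Factor [Prim lit]]]] ++ [Term [Term [Term [Factor [Prim lit]]] % [Factor [Prim lit]]] * [Factor [Prim ! [Prim lit]]]]]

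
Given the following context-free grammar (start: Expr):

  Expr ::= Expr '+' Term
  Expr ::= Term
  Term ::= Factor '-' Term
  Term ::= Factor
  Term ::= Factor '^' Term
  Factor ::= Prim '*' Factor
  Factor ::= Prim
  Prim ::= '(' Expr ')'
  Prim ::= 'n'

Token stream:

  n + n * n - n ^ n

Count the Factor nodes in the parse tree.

[Expr [Expr [Term [Factor [Prim n]]]] + [Term [Factor [Prim n] * [Factor [Prim n]]] - [Term [Factor [Prim n]] ^ [Term [Factor [Prim n]]]]]]

5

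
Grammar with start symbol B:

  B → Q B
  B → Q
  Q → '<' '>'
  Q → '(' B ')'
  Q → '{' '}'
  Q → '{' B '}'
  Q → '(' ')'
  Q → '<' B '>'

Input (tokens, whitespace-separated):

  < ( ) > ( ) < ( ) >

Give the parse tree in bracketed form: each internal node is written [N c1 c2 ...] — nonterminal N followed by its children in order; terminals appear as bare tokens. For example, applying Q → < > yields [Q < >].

B
Q B
< B > B
< Q > B
< ( ) > B
< ( ) > Q B
< ( ) > ( ) B
< ( ) > ( ) Q
< ( ) > ( ) < B >
< ( ) > ( ) < Q >
< ( ) > ( ) < ( ) >

[B [Q < [B [Q ( )]] >] [B [Q ( )] [B [Q < [B [Q ( )]] >]]]]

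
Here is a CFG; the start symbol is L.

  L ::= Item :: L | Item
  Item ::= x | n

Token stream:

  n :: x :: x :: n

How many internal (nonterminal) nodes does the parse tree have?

8

[L [Item n] :: [L [Item x] :: [L [Item x] :: [L [Item n]]]]]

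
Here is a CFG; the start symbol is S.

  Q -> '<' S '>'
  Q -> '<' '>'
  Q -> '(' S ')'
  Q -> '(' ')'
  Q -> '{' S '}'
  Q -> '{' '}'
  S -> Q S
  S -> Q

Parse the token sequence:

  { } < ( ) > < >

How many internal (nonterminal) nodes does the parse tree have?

8

[S [Q { }] [S [Q < [S [Q ( )]] >] [S [Q < >]]]]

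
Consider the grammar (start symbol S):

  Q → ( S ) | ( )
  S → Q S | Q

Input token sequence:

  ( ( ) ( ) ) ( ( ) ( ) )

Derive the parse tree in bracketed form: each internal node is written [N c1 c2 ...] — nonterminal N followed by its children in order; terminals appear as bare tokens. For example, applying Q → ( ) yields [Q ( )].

S
Q S
( S ) S
( Q S ) S
( ( ) S ) S
( ( ) Q ) S
( ( ) ( ) ) S
( ( ) ( ) ) Q
( ( ) ( ) ) ( S )
( ( ) ( ) ) ( Q S )
( ( ) ( ) ) ( ( ) S )
( ( ) ( ) ) ( ( ) Q )
( ( ) ( ) ) ( ( ) ( ) )

[S [Q ( [S [Q ( )] [S [Q ( )]]] )] [S [Q ( [S [Q ( )] [S [Q ( )]]] )]]]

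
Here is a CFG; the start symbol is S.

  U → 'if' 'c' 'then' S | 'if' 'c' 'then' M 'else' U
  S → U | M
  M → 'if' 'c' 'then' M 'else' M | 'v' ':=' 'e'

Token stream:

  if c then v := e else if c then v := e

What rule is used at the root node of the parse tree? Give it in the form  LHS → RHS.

S → U

[S [U if c then [M v := e] else [U if c then [S [M v := e]]]]]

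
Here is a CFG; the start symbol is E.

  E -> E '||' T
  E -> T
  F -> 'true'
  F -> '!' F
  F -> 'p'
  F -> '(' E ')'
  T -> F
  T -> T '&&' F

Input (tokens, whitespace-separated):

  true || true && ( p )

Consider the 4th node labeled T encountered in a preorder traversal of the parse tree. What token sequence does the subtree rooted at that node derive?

[E [E [T [F true]]] || [T [T [F true]] && [F ( [E [T [F p]]] )]]]

p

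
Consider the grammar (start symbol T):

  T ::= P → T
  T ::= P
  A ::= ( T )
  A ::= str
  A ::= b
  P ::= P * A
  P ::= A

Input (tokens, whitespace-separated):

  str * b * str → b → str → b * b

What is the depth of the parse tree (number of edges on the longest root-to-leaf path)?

7

[T [P [P [P [A str]] * [A b]] * [A str]] → [T [P [A b]] → [T [P [A str]] → [T [P [P [A b]] * [A b]]]]]]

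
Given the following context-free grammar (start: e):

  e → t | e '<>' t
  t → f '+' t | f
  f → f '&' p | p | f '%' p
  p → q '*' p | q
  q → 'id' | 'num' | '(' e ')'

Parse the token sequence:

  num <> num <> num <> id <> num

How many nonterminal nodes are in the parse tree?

25

[e [e [e [e [e [t [f [p [q num]]]]] <> [t [f [p [q num]]]]] <> [t [f [p [q num]]]]] <> [t [f [p [q id]]]]] <> [t [f [p [q num]]]]]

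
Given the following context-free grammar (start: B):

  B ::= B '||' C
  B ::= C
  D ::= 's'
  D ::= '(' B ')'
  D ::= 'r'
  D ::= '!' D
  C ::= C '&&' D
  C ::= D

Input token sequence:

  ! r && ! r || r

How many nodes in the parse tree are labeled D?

5

[B [B [C [C [D ! [D r]]] && [D ! [D r]]]] || [C [D r]]]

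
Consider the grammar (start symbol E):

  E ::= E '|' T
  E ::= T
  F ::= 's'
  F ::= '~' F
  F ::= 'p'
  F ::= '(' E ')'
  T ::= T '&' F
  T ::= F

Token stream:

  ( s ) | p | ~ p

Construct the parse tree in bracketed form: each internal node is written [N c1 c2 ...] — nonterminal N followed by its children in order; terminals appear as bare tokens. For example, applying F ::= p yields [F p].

[E [E [E [T [F ( [E [T [F s]]] )]]] | [T [F p]]] | [T [F ~ [F p]]]]

E
E | T
E | T | T
T | T | T
F | T | T
( E ) | T | T
( T ) | T | T
( F ) | T | T
( s ) | T | T
( s ) | F | T
( s ) | p | T
( s ) | p | F
( s ) | p | ~ F
( s ) | p | ~ p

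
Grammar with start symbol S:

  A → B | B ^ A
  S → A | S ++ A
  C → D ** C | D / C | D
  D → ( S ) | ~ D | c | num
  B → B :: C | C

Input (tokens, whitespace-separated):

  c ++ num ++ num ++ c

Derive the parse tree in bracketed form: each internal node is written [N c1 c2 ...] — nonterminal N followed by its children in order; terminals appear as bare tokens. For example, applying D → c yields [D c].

[S [S [S [S [A [B [C [D c]]]]] ++ [A [B [C [D num]]]]] ++ [A [B [C [D num]]]]] ++ [A [B [C [D c]]]]]

S
S ++ A
S ++ A ++ A
S ++ A ++ A ++ A
A ++ A ++ A ++ A
B ++ A ++ A ++ A
C ++ A ++ A ++ A
D ++ A ++ A ++ A
c ++ A ++ A ++ A
c ++ B ++ A ++ A
c ++ C ++ A ++ A
c ++ D ++ A ++ A
c ++ num ++ A ++ A
c ++ num ++ B ++ A
c ++ num ++ C ++ A
c ++ num ++ D ++ A
c ++ num ++ num ++ A
c ++ num ++ num ++ B
c ++ num ++ num ++ C
c ++ num ++ num ++ D
c ++ num ++ num ++ c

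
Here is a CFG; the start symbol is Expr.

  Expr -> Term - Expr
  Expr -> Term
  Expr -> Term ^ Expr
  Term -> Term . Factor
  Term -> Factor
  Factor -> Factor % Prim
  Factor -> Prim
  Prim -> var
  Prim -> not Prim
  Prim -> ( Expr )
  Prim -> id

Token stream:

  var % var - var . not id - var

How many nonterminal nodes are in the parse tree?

[Expr [Term [Factor [Factor [Prim var]] % [Prim var]]] - [Expr [Term [Term [Factor [Prim var]]] . [Factor [Prim not [Prim id]]]] - [Expr [Term [Factor [Prim var]]]]]]

18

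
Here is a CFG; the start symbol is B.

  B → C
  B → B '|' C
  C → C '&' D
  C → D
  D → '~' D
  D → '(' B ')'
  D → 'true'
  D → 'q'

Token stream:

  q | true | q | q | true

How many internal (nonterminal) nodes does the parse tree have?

15

[B [B [B [B [B [C [D q]]] | [C [D true]]] | [C [D q]]] | [C [D q]]] | [C [D true]]]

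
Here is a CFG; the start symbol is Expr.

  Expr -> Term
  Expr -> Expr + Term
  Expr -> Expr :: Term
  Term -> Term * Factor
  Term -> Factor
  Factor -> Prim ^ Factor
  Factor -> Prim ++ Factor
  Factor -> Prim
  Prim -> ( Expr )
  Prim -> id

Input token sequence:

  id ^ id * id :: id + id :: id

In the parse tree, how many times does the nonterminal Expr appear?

[Expr [Expr [Expr [Expr [Term [Term [Factor [Prim id] ^ [Factor [Prim id]]]] * [Factor [Prim id]]]] :: [Term [Factor [Prim id]]]] + [Term [Factor [Prim id]]]] :: [Term [Factor [Prim id]]]]

4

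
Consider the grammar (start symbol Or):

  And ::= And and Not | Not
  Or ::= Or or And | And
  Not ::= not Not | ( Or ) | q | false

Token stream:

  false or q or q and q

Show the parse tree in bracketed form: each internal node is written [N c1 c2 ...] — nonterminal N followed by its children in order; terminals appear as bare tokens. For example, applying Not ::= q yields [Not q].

[Or [Or [Or [And [Not false]]] or [And [Not q]]] or [And [And [Not q]] and [Not q]]]

Or
Or or And
Or or And or And
And or And or And
Not or And or And
false or And or And
false or Not or And
false or q or And
false or q or And and Not
false or q or Not and Not
false or q or q and Not
false or q or q and q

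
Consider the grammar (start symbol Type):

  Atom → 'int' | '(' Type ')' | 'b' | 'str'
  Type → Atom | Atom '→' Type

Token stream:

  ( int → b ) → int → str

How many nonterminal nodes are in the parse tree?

[Type [Atom ( [Type [Atom int] → [Type [Atom b]]] )] → [Type [Atom int] → [Type [Atom str]]]]

10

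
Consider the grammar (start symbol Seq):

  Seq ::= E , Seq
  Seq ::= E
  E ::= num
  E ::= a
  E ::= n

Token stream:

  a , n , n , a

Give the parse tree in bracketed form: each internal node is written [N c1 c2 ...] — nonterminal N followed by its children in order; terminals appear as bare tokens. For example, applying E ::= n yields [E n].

Seq
E , Seq
a , Seq
a , E , Seq
a , n , Seq
a , n , E , Seq
a , n , n , Seq
a , n , n , E
a , n , n , a

[Seq [E a] , [Seq [E n] , [Seq [E n] , [Seq [E a]]]]]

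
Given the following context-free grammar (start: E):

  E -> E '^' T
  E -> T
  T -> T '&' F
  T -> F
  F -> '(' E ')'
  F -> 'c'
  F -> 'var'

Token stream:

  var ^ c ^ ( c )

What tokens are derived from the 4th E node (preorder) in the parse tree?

[E [E [E [T [F var]]] ^ [T [F c]]] ^ [T [F ( [E [T [F c]]] )]]]

c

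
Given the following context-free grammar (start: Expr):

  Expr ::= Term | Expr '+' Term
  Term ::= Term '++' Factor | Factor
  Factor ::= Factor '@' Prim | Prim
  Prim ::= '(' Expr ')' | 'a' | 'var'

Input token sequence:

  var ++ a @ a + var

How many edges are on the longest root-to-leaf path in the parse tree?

6

[Expr [Expr [Term [Term [Factor [Prim var]]] ++ [Factor [Factor [Prim a]] @ [Prim a]]]] + [Term [Factor [Prim var]]]]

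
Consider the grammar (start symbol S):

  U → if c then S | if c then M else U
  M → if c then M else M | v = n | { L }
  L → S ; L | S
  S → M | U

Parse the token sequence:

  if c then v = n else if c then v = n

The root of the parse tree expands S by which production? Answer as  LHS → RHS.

[S [U if c then [M v = n] else [U if c then [S [M v = n]]]]]

S → U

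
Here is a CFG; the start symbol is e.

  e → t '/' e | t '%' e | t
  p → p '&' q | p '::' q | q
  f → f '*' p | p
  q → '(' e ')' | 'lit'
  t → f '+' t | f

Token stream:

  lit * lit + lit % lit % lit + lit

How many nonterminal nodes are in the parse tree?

26

[e [t [f [f [p [q lit]]] * [p [q lit]]] + [t [f [p [q lit]]]]] % [e [t [f [p [q lit]]]] % [e [t [f [p [q lit]]] + [t [f [p [q lit]]]]]]]]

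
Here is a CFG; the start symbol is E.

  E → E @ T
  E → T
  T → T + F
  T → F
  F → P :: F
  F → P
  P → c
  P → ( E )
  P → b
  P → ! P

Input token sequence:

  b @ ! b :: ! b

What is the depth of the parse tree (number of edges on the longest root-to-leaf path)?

6

[E [E [T [F [P b]]]] @ [T [F [P ! [P b]] :: [F [P ! [P b]]]]]]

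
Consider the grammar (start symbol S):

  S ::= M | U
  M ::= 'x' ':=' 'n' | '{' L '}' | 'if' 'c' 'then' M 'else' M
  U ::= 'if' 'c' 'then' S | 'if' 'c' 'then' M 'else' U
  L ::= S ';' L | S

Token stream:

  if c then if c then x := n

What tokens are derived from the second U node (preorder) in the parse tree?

[S [U if c then [S [U if c then [S [M x := n]]]]]]

if c then x := n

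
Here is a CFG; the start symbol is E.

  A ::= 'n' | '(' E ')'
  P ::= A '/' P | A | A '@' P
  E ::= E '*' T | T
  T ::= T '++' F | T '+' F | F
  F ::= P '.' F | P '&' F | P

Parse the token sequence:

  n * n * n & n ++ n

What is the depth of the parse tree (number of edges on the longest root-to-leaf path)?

[E [E [E [T [F [P [A n]]]]] * [T [F [P [A n]]]]] * [T [T [F [P [A n]] & [F [P [A n]]]]] ++ [F [P [A n]]]]]

7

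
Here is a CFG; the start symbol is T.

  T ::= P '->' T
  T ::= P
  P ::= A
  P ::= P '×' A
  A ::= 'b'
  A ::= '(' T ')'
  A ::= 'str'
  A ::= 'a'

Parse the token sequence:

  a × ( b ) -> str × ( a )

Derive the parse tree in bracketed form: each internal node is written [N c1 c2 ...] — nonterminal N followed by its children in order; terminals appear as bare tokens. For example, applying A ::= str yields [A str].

[T [P [P [A a]] × [A ( [T [P [A b]]] )]] -> [T [P [P [A str]] × [A ( [T [P [A a]]] )]]]]

T
P -> T
P × A -> T
A × A -> T
a × A -> T
a × ( T ) -> T
a × ( P ) -> T
a × ( A ) -> T
a × ( b ) -> T
a × ( b ) -> P
a × ( b ) -> P × A
a × ( b ) -> A × A
a × ( b ) -> str × A
a × ( b ) -> str × ( T )
a × ( b ) -> str × ( P )
a × ( b ) -> str × ( A )
a × ( b ) -> str × ( a )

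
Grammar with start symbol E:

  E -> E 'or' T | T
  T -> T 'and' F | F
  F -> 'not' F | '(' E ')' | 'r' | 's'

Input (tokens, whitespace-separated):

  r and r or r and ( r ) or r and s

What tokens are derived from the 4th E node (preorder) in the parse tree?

[E [E [E [T [T [F r]] and [F r]]] or [T [T [F r]] and [F ( [E [T [F r]]] )]]] or [T [T [F r]] and [F s]]]

r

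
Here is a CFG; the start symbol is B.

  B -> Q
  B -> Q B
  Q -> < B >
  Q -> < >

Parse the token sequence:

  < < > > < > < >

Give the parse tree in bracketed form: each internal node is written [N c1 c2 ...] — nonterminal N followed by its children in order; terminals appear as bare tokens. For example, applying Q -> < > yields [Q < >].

[B [Q < [B [Q < >]] >] [B [Q < >] [B [Q < >]]]]

B
Q B
< B > B
< Q > B
< < > > B
< < > > Q B
< < > > < > B
< < > > < > Q
< < > > < > < >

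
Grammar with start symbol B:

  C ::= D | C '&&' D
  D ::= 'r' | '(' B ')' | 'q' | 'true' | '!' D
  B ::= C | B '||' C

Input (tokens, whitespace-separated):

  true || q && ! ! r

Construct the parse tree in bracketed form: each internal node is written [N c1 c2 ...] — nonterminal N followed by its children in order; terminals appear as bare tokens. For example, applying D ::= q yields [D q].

[B [B [C [D true]]] || [C [C [D q]] && [D ! [D ! [D r]]]]]

B
B || C
C || C
D || C
true || C
true || C && D
true || D && D
true || q && D
true || q && ! D
true || q && ! ! D
true || q && ! ! r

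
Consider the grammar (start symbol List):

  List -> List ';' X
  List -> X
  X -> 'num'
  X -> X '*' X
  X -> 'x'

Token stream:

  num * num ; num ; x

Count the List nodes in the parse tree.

3

[List [List [List [X [X num] * [X num]]] ; [X num]] ; [X x]]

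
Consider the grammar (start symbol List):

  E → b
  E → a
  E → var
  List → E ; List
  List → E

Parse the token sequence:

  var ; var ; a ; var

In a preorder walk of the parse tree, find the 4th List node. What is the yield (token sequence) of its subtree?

[List [E var] ; [List [E var] ; [List [E a] ; [List [E var]]]]]

var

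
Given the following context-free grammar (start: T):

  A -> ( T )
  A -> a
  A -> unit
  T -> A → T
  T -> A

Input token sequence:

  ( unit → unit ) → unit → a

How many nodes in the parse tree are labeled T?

5

[T [A ( [T [A unit] → [T [A unit]]] )] → [T [A unit] → [T [A a]]]]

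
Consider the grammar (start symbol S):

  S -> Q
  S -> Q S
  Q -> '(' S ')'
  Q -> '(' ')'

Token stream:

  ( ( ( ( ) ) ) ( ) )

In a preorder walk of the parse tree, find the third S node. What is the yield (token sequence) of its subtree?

[S [Q ( [S [Q ( [S [Q ( [S [Q ( )]] )]] )] [S [Q ( )]]] )]]

( ( ) )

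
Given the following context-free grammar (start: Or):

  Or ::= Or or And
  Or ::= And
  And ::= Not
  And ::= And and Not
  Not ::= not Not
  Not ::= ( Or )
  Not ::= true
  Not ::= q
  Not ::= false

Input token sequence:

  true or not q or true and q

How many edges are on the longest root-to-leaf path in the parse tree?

5

[Or [Or [Or [And [Not true]]] or [And [Not not [Not q]]]] or [And [And [Not true]] and [Not q]]]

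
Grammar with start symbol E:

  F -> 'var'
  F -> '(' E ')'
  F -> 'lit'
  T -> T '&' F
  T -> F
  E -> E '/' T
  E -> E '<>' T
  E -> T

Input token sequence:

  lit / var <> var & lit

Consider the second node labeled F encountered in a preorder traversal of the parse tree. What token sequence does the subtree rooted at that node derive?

[E [E [E [T [F lit]]] / [T [F var]]] <> [T [T [F var]] & [F lit]]]

var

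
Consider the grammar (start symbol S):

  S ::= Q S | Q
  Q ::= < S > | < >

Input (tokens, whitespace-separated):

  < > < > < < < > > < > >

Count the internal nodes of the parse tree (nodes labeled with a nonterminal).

[S [Q < >] [S [Q < >] [S [Q < [S [Q < [S [Q < >]] >] [S [Q < >]]] >]]]]

12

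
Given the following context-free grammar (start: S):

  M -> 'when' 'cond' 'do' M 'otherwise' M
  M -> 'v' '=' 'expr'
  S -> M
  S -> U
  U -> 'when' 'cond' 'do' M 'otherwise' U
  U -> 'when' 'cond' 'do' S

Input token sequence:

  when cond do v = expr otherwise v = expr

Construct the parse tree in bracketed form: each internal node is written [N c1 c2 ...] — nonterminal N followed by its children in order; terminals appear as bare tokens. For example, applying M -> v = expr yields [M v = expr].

[S [M when cond do [M v = expr] otherwise [M v = expr]]]

S
M
when cond do M otherwise M
when cond do v = expr otherwise M
when cond do v = expr otherwise v = expr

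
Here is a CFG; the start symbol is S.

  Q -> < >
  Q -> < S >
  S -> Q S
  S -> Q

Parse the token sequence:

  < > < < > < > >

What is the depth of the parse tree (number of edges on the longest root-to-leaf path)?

[S [Q < >] [S [Q < [S [Q < >] [S [Q < >]]] >]]]

6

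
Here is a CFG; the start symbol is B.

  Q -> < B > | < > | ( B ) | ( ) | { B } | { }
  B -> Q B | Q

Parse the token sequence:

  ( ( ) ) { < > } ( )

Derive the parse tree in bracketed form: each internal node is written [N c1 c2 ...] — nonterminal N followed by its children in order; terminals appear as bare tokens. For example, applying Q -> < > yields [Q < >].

[B [Q ( [B [Q ( )]] )] [B [Q { [B [Q < >]] }] [B [Q ( )]]]]

B
Q B
( B ) B
( Q ) B
( ( ) ) B
( ( ) ) Q B
( ( ) ) { B } B
( ( ) ) { Q } B
( ( ) ) { < > } B
( ( ) ) { < > } Q
( ( ) ) { < > } ( )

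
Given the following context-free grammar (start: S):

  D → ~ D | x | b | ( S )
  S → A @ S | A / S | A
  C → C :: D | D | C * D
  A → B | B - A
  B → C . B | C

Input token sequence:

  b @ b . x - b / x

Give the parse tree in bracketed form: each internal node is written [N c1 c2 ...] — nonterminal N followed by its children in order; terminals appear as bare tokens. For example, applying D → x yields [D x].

[S [A [B [C [D b]]]] @ [S [A [B [C [D b]] . [B [C [D x]]]] - [A [B [C [D b]]]]] / [S [A [B [C [D x]]]]]]]

S
A @ S
B @ S
C @ S
D @ S
b @ S
b @ A / S
b @ B - A / S
b @ C . B - A / S
b @ D . B - A / S
b @ b . B - A / S
b @ b . C - A / S
b @ b . D - A / S
b @ b . x - A / S
b @ b . x - B / S
b @ b . x - C / S
b @ b . x - D / S
b @ b . x - b / S
b @ b . x - b / A
b @ b . x - b / B
b @ b . x - b / C
b @ b . x - b / D
b @ b . x - b / x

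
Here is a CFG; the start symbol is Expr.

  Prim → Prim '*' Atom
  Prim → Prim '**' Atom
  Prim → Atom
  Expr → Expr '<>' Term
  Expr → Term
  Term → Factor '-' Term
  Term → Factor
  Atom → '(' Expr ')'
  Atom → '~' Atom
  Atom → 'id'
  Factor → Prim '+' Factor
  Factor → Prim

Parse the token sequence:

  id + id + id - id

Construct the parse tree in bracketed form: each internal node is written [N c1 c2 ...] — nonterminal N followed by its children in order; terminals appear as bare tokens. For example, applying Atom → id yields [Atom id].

[Expr [Term [Factor [Prim [Atom id]] + [Factor [Prim [Atom id]] + [Factor [Prim [Atom id]]]]] - [Term [Factor [Prim [Atom id]]]]]]

Expr
Term
Factor - Term
Prim + Factor - Term
Atom + Factor - Term
id + Factor - Term
id + Prim + Factor - Term
id + Atom + Factor - Term
id + id + Factor - Term
id + id + Prim - Term
id + id + Atom - Term
id + id + id - Term
id + id + id - Factor
id + id + id - Prim
id + id + id - Atom
id + id + id - id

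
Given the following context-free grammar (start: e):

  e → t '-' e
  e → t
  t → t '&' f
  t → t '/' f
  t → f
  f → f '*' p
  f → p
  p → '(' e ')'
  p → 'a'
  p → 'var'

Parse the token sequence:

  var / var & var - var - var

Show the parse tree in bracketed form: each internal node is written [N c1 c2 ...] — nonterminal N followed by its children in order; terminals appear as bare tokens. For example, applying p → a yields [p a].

[e [t [t [t [f [p var]]] / [f [p var]]] & [f [p var]]] - [e [t [f [p var]]] - [e [t [f [p var]]]]]]

e
t - e
t & f - e
t / f & f - e
f / f & f - e
p / f & f - e
var / f & f - e
var / p & f - e
var / var & f - e
var / var & p - e
var / var & var - e
var / var & var - t - e
var / var & var - f - e
var / var & var - p - e
var / var & var - var - e
var / var & var - var - t
var / var & var - var - f
var / var & var - var - p
var / var & var - var - var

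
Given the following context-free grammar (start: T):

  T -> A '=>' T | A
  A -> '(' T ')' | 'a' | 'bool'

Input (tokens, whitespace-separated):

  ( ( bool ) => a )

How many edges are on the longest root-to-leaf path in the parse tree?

[T [A ( [T [A ( [T [A bool]] )] => [T [A a]]] )]]

6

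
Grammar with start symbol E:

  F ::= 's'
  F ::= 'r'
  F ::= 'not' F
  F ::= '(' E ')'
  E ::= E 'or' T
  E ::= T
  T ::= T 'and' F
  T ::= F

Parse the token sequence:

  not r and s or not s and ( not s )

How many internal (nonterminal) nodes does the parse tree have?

[E [E [T [T [F not [F r]]] and [F s]]] or [T [T [F not [F s]]] and [F ( [E [T [F not [F s]]]] )]]]

16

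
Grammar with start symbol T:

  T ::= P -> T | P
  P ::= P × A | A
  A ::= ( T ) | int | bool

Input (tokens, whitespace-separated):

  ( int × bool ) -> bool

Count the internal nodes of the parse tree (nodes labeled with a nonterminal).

11

[T [P [A ( [T [P [P [A int]] × [A bool]]] )]] -> [T [P [A bool]]]]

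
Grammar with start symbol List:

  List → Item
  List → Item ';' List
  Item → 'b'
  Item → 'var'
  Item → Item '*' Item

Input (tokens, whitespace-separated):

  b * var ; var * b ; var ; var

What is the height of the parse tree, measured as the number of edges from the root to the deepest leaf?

[List [Item [Item b] * [Item var]] ; [List [Item [Item var] * [Item b]] ; [List [Item var] ; [List [Item var]]]]]

5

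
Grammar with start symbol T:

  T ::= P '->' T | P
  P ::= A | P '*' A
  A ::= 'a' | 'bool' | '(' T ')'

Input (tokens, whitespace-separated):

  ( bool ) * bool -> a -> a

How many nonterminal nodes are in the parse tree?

[T [P [P [A ( [T [P [A bool]]] )]] * [A bool]] -> [T [P [A a]] -> [T [P [A a]]]]]

14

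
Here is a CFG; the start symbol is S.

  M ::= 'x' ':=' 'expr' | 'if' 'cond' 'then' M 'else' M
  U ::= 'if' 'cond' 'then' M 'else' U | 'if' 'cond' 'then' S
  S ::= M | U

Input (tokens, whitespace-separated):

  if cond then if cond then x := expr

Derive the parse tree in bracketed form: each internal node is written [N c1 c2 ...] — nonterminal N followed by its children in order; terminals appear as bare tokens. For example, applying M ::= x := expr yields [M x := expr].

[S [U if cond then [S [U if cond then [S [M x := expr]]]]]]

S
U
if cond then S
if cond then U
if cond then if cond then S
if cond then if cond then M
if cond then if cond then x := expr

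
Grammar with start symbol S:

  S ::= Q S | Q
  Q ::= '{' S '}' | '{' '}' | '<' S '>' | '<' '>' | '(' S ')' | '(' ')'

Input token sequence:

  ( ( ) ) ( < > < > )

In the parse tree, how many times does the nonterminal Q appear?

5

[S [Q ( [S [Q ( )]] )] [S [Q ( [S [Q < >] [S [Q < >]]] )]]]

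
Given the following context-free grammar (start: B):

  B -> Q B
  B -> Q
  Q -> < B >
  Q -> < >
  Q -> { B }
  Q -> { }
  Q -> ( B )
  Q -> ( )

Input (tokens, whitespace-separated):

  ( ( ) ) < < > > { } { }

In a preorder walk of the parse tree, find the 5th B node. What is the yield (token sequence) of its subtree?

{ } { }

[B [Q ( [B [Q ( )]] )] [B [Q < [B [Q < >]] >] [B [Q { }] [B [Q { }]]]]]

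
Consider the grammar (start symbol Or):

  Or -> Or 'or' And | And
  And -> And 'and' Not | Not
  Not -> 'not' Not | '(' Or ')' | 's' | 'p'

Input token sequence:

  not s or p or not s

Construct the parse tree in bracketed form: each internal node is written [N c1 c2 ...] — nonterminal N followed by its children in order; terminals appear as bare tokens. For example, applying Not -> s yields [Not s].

[Or [Or [Or [And [Not not [Not s]]]] or [And [Not p]]] or [And [Not not [Not s]]]]

Or
Or or And
Or or And or And
And or And or And
Not or And or And
not Not or And or And
not s or And or And
not s or Not or And
not s or p or And
not s or p or Not
not s or p or not Not
not s or p or not s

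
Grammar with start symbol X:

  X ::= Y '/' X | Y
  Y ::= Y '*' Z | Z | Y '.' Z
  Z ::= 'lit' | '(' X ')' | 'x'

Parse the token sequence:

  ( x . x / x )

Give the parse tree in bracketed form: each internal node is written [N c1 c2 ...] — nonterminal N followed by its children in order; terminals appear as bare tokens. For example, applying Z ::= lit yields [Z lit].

X
Y
Z
( X )
( Y / X )
( Y . Z / X )
( Z . Z / X )
( x . Z / X )
( x . x / X )
( x . x / Y )
( x . x / Z )
( x . x / x )

[X [Y [Z ( [X [Y [Y [Z x]] . [Z x]] / [X [Y [Z x]]]] )]]]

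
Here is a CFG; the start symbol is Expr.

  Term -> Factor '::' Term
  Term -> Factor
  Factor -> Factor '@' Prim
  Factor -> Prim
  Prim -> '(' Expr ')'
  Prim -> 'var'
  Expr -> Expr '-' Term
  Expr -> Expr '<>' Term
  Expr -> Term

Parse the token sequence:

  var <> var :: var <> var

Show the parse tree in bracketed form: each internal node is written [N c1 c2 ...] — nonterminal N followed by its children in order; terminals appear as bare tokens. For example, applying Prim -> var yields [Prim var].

Expr
Expr <> Term
Expr <> Term <> Term
Term <> Term <> Term
Factor <> Term <> Term
Prim <> Term <> Term
var <> Term <> Term
var <> Factor :: Term <> Term
var <> Prim :: Term <> Term
var <> var :: Term <> Term
var <> var :: Factor <> Term
var <> var :: Prim <> Term
var <> var :: var <> Term
var <> var :: var <> Factor
var <> var :: var <> Prim
var <> var :: var <> var

[Expr [Expr [Expr [Term [Factor [Prim var]]]] <> [Term [Factor [Prim var]] :: [Term [Factor [Prim var]]]]] <> [Term [Factor [Prim var]]]]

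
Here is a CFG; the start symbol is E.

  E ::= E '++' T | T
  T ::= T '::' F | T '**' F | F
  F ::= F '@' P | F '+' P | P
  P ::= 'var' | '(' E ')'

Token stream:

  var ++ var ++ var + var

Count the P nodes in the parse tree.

4

[E [E [E [T [F [P var]]]] ++ [T [F [P var]]]] ++ [T [F [F [P var]] + [P var]]]]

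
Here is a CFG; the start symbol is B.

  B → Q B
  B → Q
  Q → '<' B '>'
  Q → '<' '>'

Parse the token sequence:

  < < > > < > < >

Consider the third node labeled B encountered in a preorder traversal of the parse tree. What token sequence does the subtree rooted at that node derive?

[B [Q < [B [Q < >]] >] [B [Q < >] [B [Q < >]]]]

< > < >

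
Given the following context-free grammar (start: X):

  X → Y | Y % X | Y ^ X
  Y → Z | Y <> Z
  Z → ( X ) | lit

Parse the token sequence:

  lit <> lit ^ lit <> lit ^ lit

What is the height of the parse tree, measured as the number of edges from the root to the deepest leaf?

[X [Y [Y [Z lit]] <> [Z lit]] ^ [X [Y [Y [Z lit]] <> [Z lit]] ^ [X [Y [Z lit]]]]]

5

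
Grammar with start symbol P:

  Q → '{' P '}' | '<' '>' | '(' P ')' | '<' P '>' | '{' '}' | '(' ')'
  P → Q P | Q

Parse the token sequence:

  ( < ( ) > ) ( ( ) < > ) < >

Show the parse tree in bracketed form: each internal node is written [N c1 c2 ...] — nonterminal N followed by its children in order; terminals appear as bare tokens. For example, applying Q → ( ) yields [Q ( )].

P
Q P
( P ) P
( Q ) P
( < P > ) P
( < Q > ) P
( < ( ) > ) P
( < ( ) > ) Q P
( < ( ) > ) ( P ) P
( < ( ) > ) ( Q P ) P
( < ( ) > ) ( ( ) P ) P
( < ( ) > ) ( ( ) Q ) P
( < ( ) > ) ( ( ) < > ) P
( < ( ) > ) ( ( ) < > ) Q
( < ( ) > ) ( ( ) < > ) < >

[P [Q ( [P [Q < [P [Q ( )]] >]] )] [P [Q ( [P [Q ( )] [P [Q < >]]] )] [P [Q < >]]]]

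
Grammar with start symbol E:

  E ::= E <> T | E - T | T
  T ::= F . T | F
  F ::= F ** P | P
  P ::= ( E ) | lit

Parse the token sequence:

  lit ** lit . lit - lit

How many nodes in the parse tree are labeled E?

2

[E [E [T [F [F [P lit]] ** [P lit]] . [T [F [P lit]]]]] - [T [F [P lit]]]]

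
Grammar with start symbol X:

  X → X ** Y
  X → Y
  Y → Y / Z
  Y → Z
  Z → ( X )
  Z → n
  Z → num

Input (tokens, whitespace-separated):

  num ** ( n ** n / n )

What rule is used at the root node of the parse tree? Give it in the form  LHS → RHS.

[X [X [Y [Z num]]] ** [Y [Z ( [X [X [Y [Z n]]] ** [Y [Y [Z n]] / [Z n]]] )]]]

X → X ** Y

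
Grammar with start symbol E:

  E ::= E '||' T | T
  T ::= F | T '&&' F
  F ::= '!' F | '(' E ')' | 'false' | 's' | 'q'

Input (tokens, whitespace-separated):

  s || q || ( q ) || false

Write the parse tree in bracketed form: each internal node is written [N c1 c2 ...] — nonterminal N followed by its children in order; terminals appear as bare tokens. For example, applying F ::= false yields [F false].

[E [E [E [E [T [F s]]] || [T [F q]]] || [T [F ( [E [T [F q]]] )]]] || [T [F false]]]

E
E || T
E || T || T
E || T || T || T
T || T || T || T
F || T || T || T
s || T || T || T
s || F || T || T
s || q || T || T
s || q || F || T
s || q || ( E ) || T
s || q || ( T ) || T
s || q || ( F ) || T
s || q || ( q ) || T
s || q || ( q ) || F
s || q || ( q ) || false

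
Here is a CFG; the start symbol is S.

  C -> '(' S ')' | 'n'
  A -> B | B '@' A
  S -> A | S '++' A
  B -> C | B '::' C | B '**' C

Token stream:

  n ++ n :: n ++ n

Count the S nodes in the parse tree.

[S [S [S [A [B [C n]]]] ++ [A [B [B [C n]] :: [C n]]]] ++ [A [B [C n]]]]

3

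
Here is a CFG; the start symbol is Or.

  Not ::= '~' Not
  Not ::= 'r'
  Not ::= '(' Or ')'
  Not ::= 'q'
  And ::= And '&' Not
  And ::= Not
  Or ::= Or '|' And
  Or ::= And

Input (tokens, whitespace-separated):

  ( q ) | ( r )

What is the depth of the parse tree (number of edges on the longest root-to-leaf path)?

[Or [Or [And [Not ( [Or [And [Not q]]] )]]] | [And [Not ( [Or [And [Not r]]] )]]]

7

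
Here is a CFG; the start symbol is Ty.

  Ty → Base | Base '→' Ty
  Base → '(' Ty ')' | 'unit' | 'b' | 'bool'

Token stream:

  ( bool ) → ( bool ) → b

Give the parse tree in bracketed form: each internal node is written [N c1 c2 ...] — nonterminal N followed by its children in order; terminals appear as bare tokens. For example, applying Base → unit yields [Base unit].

Ty
Base → Ty
( Ty ) → Ty
( Base ) → Ty
( bool ) → Ty
( bool ) → Base → Ty
( bool ) → ( Ty ) → Ty
( bool ) → ( Base ) → Ty
( bool ) → ( bool ) → Ty
( bool ) → ( bool ) → Base
( bool ) → ( bool ) → b

[Ty [Base ( [Ty [Base bool]] )] → [Ty [Base ( [Ty [Base bool]] )] → [Ty [Base b]]]]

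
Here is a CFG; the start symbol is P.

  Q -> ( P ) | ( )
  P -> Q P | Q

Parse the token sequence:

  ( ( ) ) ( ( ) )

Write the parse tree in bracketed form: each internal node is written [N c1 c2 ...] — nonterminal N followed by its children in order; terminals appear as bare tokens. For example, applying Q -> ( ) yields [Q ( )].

P
Q P
( P ) P
( Q ) P
( ( ) ) P
( ( ) ) Q
( ( ) ) ( P )
( ( ) ) ( Q )
( ( ) ) ( ( ) )

[P [Q ( [P [Q ( )]] )] [P [Q ( [P [Q ( )]] )]]]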